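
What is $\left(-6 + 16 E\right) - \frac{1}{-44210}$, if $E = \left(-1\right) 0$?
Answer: $- \frac{265259}{44210} \approx -6.0$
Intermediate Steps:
$E = 0$
$\left(-6 + 16 E\right) - \frac{1}{-44210} = \left(-6 + 16 \cdot 0\right) - \frac{1}{-44210} = \left(-6 + 0\right) - - \frac{1}{44210} = -6 + \frac{1}{44210} = - \frac{265259}{44210}$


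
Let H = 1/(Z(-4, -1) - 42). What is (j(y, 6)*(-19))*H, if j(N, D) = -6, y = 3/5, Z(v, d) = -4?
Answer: -57/23 ≈ -2.4783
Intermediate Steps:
y = ⅗ (y = 3*(⅕) = ⅗ ≈ 0.60000)
H = -1/46 (H = 1/(-4 - 42) = 1/(-46) = -1/46 ≈ -0.021739)
(j(y, 6)*(-19))*H = -6*(-19)*(-1/46) = 114*(-1/46) = -57/23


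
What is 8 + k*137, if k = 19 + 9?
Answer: 3844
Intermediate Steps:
k = 28
8 + k*137 = 8 + 28*137 = 8 + 3836 = 3844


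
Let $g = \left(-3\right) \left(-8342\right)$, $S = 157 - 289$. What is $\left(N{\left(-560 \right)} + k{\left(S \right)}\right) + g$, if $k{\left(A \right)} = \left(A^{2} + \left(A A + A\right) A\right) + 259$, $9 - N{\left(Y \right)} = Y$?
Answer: $-2239266$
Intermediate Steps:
$N{\left(Y \right)} = 9 - Y$
$S = -132$
$k{\left(A \right)} = 259 + A^{2} + A \left(A + A^{2}\right)$ ($k{\left(A \right)} = \left(A^{2} + \left(A^{2} + A\right) A\right) + 259 = \left(A^{2} + \left(A + A^{2}\right) A\right) + 259 = \left(A^{2} + A \left(A + A^{2}\right)\right) + 259 = 259 + A^{2} + A \left(A + A^{2}\right)$)
$g = 25026$
$\left(N{\left(-560 \right)} + k{\left(S \right)}\right) + g = \left(\left(9 - -560\right) + \left(259 + \left(-132\right)^{3} + 2 \left(-132\right)^{2}\right)\right) + 25026 = \left(\left(9 + 560\right) + \left(259 - 2299968 + 2 \cdot 17424\right)\right) + 25026 = \left(569 + \left(259 - 2299968 + 34848\right)\right) + 25026 = \left(569 - 2264861\right) + 25026 = -2264292 + 25026 = -2239266$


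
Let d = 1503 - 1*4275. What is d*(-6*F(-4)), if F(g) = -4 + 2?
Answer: -33264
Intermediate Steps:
F(g) = -2
d = -2772 (d = 1503 - 4275 = -2772)
d*(-6*F(-4)) = -(-16632)*(-2) = -2772*12 = -33264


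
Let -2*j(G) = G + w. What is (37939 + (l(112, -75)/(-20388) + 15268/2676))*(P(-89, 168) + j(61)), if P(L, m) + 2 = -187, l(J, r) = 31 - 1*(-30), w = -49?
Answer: -11213572549725/1515508 ≈ -7.3992e+6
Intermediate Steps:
l(J, r) = 61 (l(J, r) = 31 + 30 = 61)
P(L, m) = -189 (P(L, m) = -2 - 187 = -189)
j(G) = 49/2 - G/2 (j(G) = -(G - 49)/2 = -(-49 + G)/2 = 49/2 - G/2)
(37939 + (l(112, -75)/(-20388) + 15268/2676))*(P(-89, 168) + j(61)) = (37939 + (61/(-20388) + 15268/2676))*(-189 + (49/2 - 1/2*61)) = (37939 + (61*(-1/20388) + 15268*(1/2676)))*(-189 + (49/2 - 61/2)) = (37939 + (-61/20388 + 3817/669))*(-189 - 6) = (37939 + 8642243/1515508)*(-195) = (57505500255/1515508)*(-195) = -11213572549725/1515508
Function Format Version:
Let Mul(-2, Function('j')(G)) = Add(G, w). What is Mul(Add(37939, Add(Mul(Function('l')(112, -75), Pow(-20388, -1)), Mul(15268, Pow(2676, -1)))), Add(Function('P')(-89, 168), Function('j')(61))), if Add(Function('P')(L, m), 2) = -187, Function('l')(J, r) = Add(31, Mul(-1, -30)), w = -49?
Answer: Rational(-11213572549725, 1515508) ≈ -7.3992e+6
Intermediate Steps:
Function('l')(J, r) = 61 (Function('l')(J, r) = Add(31, 30) = 61)
Function('P')(L, m) = -189 (Function('P')(L, m) = Add(-2, -187) = -189)
Function('j')(G) = Add(Rational(49, 2), Mul(Rational(-1, 2), G)) (Function('j')(G) = Mul(Rational(-1, 2), Add(G, -49)) = Mul(Rational(-1, 2), Add(-49, G)) = Add(Rational(49, 2), Mul(Rational(-1, 2), G)))
Mul(Add(37939, Add(Mul(Function('l')(112, -75), Pow(-20388, -1)), Mul(15268, Pow(2676, -1)))), Add(Function('P')(-89, 168), Function('j')(61))) = Mul(Add(37939, Add(Mul(61, Pow(-20388, -1)), Mul(15268, Pow(2676, -1)))), Add(-189, Add(Rational(49, 2), Mul(Rational(-1, 2), 61)))) = Mul(Add(37939, Add(Mul(61, Rational(-1, 20388)), Mul(15268, Rational(1, 2676)))), Add(-189, Add(Rational(49, 2), Rational(-61, 2)))) = Mul(Add(37939, Add(Rational(-61, 20388), Rational(3817, 669))), Add(-189, -6)) = Mul(Add(37939, Rational(8642243, 1515508)), -195) = Mul(Rational(57505500255, 1515508), -195) = Rational(-11213572549725, 1515508)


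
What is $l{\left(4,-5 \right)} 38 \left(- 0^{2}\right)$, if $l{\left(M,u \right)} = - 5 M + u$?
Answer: $0$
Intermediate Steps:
$l{\left(M,u \right)} = u - 5 M$
$l{\left(4,-5 \right)} 38 \left(- 0^{2}\right) = \left(-5 - 20\right) 38 \left(- 0^{2}\right) = \left(-5 - 20\right) 38 \left(\left(-1\right) 0\right) = \left(-25\right) 38 \cdot 0 = \left(-950\right) 0 = 0$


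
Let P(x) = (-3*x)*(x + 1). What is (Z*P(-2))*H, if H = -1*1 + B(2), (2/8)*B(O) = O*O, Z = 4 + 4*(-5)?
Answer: 1440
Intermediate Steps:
P(x) = -3*x*(1 + x) (P(x) = (-3*x)*(1 + x) = -3*x*(1 + x))
Z = -16 (Z = 4 - 20 = -16)
B(O) = 4*O² (B(O) = 4*(O*O) = 4*O²)
H = 15 (H = -1*1 + 4*2² = -1 + 4*4 = -1 + 16 = 15)
(Z*P(-2))*H = -(-48)*(-2)*(1 - 2)*15 = -(-48)*(-2)*(-1)*15 = -16*(-6)*15 = 96*15 = 1440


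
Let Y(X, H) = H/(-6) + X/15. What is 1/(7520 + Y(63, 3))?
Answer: 10/75237 ≈ 0.00013291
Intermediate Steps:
Y(X, H) = -H/6 + X/15 (Y(X, H) = H*(-1/6) + X*(1/15) = -H/6 + X/15)
1/(7520 + Y(63, 3)) = 1/(7520 + (-1/6*3 + (1/15)*63)) = 1/(7520 + (-1/2 + 21/5)) = 1/(7520 + 37/10) = 1/(75237/10) = 10/75237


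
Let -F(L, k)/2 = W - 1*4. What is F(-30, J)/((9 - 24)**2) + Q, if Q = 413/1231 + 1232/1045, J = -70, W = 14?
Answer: 1500407/1052505 ≈ 1.4256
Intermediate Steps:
F(L, k) = -20 (F(L, k) = -2*(14 - 1*4) = -2*(14 - 4) = -2*10 = -20)
Q = 177107/116945 (Q = 413*(1/1231) + 1232*(1/1045) = 413/1231 + 112/95 = 177107/116945 ≈ 1.5144)
F(-30, J)/((9 - 24)**2) + Q = -20/(9 - 24)**2 + 177107/116945 = -20/((-15)**2) + 177107/116945 = -20/225 + 177107/116945 = -20*1/225 + 177107/116945 = -4/45 + 177107/116945 = 1500407/1052505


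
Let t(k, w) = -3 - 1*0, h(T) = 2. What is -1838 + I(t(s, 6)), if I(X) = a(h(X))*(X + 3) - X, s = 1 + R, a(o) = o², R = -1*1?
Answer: -1835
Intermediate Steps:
R = -1
s = 0 (s = 1 - 1 = 0)
t(k, w) = -3 (t(k, w) = -3 + 0 = -3)
I(X) = 12 + 3*X (I(X) = 2²*(X + 3) - X = 4*(3 + X) - X = (12 + 4*X) - X = 12 + 3*X)
-1838 + I(t(s, 6)) = -1838 + (12 + 3*(-3)) = -1838 + (12 - 9) = -1838 + 3 = -1835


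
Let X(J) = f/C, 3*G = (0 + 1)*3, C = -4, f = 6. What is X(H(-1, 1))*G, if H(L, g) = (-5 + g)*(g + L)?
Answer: -3/2 ≈ -1.5000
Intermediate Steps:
H(L, g) = (-5 + g)*(L + g)
G = 1 (G = ((0 + 1)*3)/3 = (1*3)/3 = (1/3)*3 = 1)
X(J) = -3/2 (X(J) = 6/(-4) = 6*(-1/4) = -3/2)
X(H(-1, 1))*G = -3/2*1 = -3/2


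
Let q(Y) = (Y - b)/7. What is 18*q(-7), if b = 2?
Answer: -162/7 ≈ -23.143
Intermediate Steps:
q(Y) = -2/7 + Y/7 (q(Y) = (Y - 1*2)/7 = (Y - 2)*(⅐) = (-2 + Y)*(⅐) = -2/7 + Y/7)
18*q(-7) = 18*(-2/7 + (⅐)*(-7)) = 18*(-2/7 - 1) = 18*(-9/7) = -162/7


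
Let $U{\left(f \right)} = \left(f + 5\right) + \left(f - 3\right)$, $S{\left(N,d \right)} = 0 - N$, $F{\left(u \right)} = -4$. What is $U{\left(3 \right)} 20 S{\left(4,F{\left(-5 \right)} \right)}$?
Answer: $-640$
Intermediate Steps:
$S{\left(N,d \right)} = - N$
$U{\left(f \right)} = 2 + 2 f$ ($U{\left(f \right)} = \left(5 + f\right) + \left(f - 3\right) = \left(5 + f\right) + \left(-3 + f\right) = 2 + 2 f$)
$U{\left(3 \right)} 20 S{\left(4,F{\left(-5 \right)} \right)} = \left(2 + 2 \cdot 3\right) 20 \left(\left(-1\right) 4\right) = \left(2 + 6\right) 20 \left(-4\right) = 8 \cdot 20 \left(-4\right) = 160 \left(-4\right) = -640$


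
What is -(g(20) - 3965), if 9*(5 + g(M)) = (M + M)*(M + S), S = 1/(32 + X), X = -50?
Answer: 314390/81 ≈ 3881.4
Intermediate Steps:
S = -1/18 (S = 1/(32 - 50) = 1/(-18) = -1/18 ≈ -0.055556)
g(M) = -5 + 2*M*(-1/18 + M)/9 (g(M) = -5 + ((M + M)*(M - 1/18))/9 = -5 + ((2*M)*(-1/18 + M))/9 = -5 + (2*M*(-1/18 + M))/9 = -5 + 2*M*(-1/18 + M)/9)
-(g(20) - 3965) = -((-5 - 1/81*20 + (2/9)*20²) - 3965) = -((-5 - 20/81 + (2/9)*400) - 3965) = -((-5 - 20/81 + 800/9) - 3965) = -(6775/81 - 3965) = -1*(-314390/81) = 314390/81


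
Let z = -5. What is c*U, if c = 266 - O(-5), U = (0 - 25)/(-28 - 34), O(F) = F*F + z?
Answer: 3075/31 ≈ 99.194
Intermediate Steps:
O(F) = -5 + F**2 (O(F) = F*F - 5 = F**2 - 5 = -5 + F**2)
U = 25/62 (U = -25/(-62) = -25*(-1/62) = 25/62 ≈ 0.40323)
c = 246 (c = 266 - (-5 + (-5)**2) = 266 - (-5 + 25) = 266 - 1*20 = 266 - 20 = 246)
c*U = 246*(25/62) = 3075/31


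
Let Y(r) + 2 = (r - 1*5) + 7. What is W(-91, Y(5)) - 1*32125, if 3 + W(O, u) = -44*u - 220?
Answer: -32568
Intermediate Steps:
Y(r) = r (Y(r) = -2 + ((r - 1*5) + 7) = -2 + ((r - 5) + 7) = -2 + ((-5 + r) + 7) = -2 + (2 + r) = r)
W(O, u) = -223 - 44*u (W(O, u) = -3 + (-44*u - 220) = -3 + (-220 - 44*u) = -223 - 44*u)
W(-91, Y(5)) - 1*32125 = (-223 - 44*5) - 1*32125 = (-223 - 220) - 32125 = -443 - 32125 = -32568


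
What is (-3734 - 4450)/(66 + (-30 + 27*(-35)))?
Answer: 2728/303 ≈ 9.0033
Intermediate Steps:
(-3734 - 4450)/(66 + (-30 + 27*(-35))) = -8184/(66 + (-30 - 945)) = -8184/(66 - 975) = -8184/(-909) = -8184*(-1/909) = 2728/303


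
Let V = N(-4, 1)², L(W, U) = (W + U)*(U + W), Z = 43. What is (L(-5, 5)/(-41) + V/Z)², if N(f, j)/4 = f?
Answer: 65536/1849 ≈ 35.444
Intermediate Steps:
N(f, j) = 4*f
L(W, U) = (U + W)² (L(W, U) = (U + W)*(U + W) = (U + W)²)
V = 256 (V = (4*(-4))² = (-16)² = 256)
(L(-5, 5)/(-41) + V/Z)² = ((5 - 5)²/(-41) + 256/43)² = (0²*(-1/41) + 256*(1/43))² = (0*(-1/41) + 256/43)² = (0 + 256/43)² = (256/43)² = 65536/1849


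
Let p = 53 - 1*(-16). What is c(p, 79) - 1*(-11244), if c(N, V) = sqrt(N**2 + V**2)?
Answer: 11244 + sqrt(11002) ≈ 11349.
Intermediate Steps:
p = 69 (p = 53 + 16 = 69)
c(p, 79) - 1*(-11244) = sqrt(69**2 + 79**2) - 1*(-11244) = sqrt(4761 + 6241) + 11244 = sqrt(11002) + 11244 = 11244 + sqrt(11002)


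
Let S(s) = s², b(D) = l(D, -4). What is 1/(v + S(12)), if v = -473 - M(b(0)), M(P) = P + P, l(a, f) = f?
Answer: -1/321 ≈ -0.0031153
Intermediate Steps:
b(D) = -4
M(P) = 2*P
v = -465 (v = -473 - 2*(-4) = -473 - 1*(-8) = -473 + 8 = -465)
1/(v + S(12)) = 1/(-465 + 12²) = 1/(-465 + 144) = 1/(-321) = -1/321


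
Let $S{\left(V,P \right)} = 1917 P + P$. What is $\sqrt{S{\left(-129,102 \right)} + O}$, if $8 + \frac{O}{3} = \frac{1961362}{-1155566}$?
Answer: $\frac{3 \sqrt{7255564343924311}}{577783} \approx 442.27$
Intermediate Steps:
$S{\left(V,P \right)} = 1918 P$
$O = - \frac{16808835}{577783}$ ($O = -24 + 3 \frac{1961362}{-1155566} = -24 + 3 \cdot 1961362 \left(- \frac{1}{1155566}\right) = -24 + 3 \left(- \frac{980681}{577783}\right) = -24 - \frac{2942043}{577783} = - \frac{16808835}{577783} \approx -29.092$)
$\sqrt{S{\left(-129,102 \right)} + O} = \sqrt{1918 \cdot 102 - \frac{16808835}{577783}} = \sqrt{195636 - \frac{16808835}{577783}} = \sqrt{\frac{113018346153}{577783}} = \frac{3 \sqrt{7255564343924311}}{577783}$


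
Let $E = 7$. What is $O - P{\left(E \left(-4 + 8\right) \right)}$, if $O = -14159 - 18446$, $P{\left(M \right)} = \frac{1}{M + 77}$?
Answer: $- \frac{3423526}{105} \approx -32605.0$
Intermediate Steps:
$P{\left(M \right)} = \frac{1}{77 + M}$
$O = -32605$ ($O = -14159 - 18446 = -32605$)
$O - P{\left(E \left(-4 + 8\right) \right)} = -32605 - \frac{1}{77 + 7 \left(-4 + 8\right)} = -32605 - \frac{1}{77 + 7 \cdot 4} = -32605 - \frac{1}{77 + 28} = -32605 - \frac{1}{105} = - \frac{3423526}{105}$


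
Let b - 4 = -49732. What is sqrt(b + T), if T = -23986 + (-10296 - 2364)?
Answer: I*sqrt(86374) ≈ 293.89*I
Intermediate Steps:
b = -49728 (b = 4 - 49732 = -49728)
T = -36646 (T = -23986 - 12660 = -36646)
sqrt(b + T) = sqrt(-49728 - 36646) = sqrt(-86374) = I*sqrt(86374)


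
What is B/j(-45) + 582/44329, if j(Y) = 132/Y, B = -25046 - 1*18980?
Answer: 150899247/10054 ≈ 15009.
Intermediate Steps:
B = -44026 (B = -25046 - 18980 = -44026)
B/j(-45) + 582/44329 = -44026/(132/(-45)) + 582/44329 = -44026/(132*(-1/45)) + 582*(1/44329) = -44026/(-44/15) + 6/457 = -44026*(-15/44) + 6/457 = 330195/22 + 6/457 = 150899247/10054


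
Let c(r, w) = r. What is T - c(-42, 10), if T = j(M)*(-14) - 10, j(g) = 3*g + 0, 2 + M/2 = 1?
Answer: 116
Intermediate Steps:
M = -2 (M = -4 + 2*1 = -4 + 2 = -2)
j(g) = 3*g
T = 74 (T = (3*(-2))*(-14) - 10 = -6*(-14) - 10 = 84 - 10 = 74)
T - c(-42, 10) = 74 - 1*(-42) = 74 + 42 = 116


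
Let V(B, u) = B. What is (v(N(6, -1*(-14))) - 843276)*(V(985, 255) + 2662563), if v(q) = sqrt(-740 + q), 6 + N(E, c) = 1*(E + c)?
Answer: -2246106103248 + 29299028*I*sqrt(6) ≈ -2.2461e+12 + 7.1768e+7*I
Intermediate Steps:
N(E, c) = -6 + E + c (N(E, c) = -6 + 1*(E + c) = -6 + (E + c) = -6 + E + c)
(v(N(6, -1*(-14))) - 843276)*(V(985, 255) + 2662563) = (sqrt(-740 + (-6 + 6 - 1*(-14))) - 843276)*(985 + 2662563) = (sqrt(-740 + (-6 + 6 + 14)) - 843276)*2663548 = (sqrt(-740 + 14) - 843276)*2663548 = (sqrt(-726) - 843276)*2663548 = (11*I*sqrt(6) - 843276)*2663548 = (-843276 + 11*I*sqrt(6))*2663548 = -2246106103248 + 29299028*I*sqrt(6)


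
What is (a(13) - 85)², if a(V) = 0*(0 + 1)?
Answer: 7225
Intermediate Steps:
a(V) = 0 (a(V) = 0*1 = 0)
(a(13) - 85)² = (0 - 85)² = (-85)² = 7225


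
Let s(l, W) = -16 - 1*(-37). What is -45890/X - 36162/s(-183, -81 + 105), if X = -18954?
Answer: -1253573/729 ≈ -1719.6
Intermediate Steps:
s(l, W) = 21 (s(l, W) = -16 + 37 = 21)
-45890/X - 36162/s(-183, -81 + 105) = -45890/(-18954) - 36162/21 = -45890*(-1/18954) - 36162*1/21 = 1765/729 - 1722 = -1253573/729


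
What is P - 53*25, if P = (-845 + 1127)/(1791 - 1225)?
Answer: -374834/283 ≈ -1324.5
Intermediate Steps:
P = 141/283 (P = 282/566 = 282*(1/566) = 141/283 ≈ 0.49823)
P - 53*25 = 141/283 - 53*25 = 141/283 - 1*1325 = 141/283 - 1325 = -374834/283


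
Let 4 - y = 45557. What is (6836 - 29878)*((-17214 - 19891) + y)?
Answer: 1904605636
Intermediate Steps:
y = -45553 (y = 4 - 1*45557 = 4 - 45557 = -45553)
(6836 - 29878)*((-17214 - 19891) + y) = (6836 - 29878)*((-17214 - 19891) - 45553) = -23042*(-37105 - 45553) = -23042*(-82658) = 1904605636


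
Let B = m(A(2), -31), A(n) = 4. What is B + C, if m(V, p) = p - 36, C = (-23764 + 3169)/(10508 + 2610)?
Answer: -899501/13118 ≈ -68.570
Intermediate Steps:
C = -20595/13118 ≈ -1.5700
m(V, p) = -36 + p
B = -67 (B = -36 - 31 = -67)
B + C = -67 - 20595/13118 = -899501/13118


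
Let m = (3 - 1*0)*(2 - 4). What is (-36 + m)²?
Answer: 1764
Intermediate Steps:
m = -6 (m = (3 + 0)*(-2) = 3*(-2) = -6)
(-36 + m)² = (-36 - 6)² = (-42)² = 1764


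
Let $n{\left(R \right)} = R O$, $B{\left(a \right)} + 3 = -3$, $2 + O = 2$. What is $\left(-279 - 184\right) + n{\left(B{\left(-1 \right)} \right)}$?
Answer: $-463$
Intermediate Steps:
$O = 0$ ($O = -2 + 2 = 0$)
$B{\left(a \right)} = -6$ ($B{\left(a \right)} = -3 - 3 = -6$)
$n{\left(R \right)} = 0$ ($n{\left(R \right)} = R 0 = 0$)
$\left(-279 - 184\right) + n{\left(B{\left(-1 \right)} \right)} = \left(-279 - 184\right) + 0 = -463 + 0 = -463$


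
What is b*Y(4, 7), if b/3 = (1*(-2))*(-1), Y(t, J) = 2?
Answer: 12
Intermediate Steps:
b = 6 (b = 3*((1*(-2))*(-1)) = 3*(-2*(-1)) = 3*2 = 6)
b*Y(4, 7) = 6*2 = 12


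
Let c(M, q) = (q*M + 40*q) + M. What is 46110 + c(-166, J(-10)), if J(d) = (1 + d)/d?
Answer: 229153/5 ≈ 45831.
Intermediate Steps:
J(d) = (1 + d)/d
c(M, q) = M + 40*q + M*q (c(M, q) = (M*q + 40*q) + M = (40*q + M*q) + M = M + 40*q + M*q)
46110 + c(-166, J(-10)) = 46110 + (-166 + 40*((1 - 10)/(-10)) - 166*(1 - 10)/(-10)) = 46110 + (-166 + 40*(-1/10*(-9)) - (-83)*(-9)/5) = 46110 + (-166 + 40*(9/10) - 166*9/10) = 46110 + (-166 + 36 - 747/5) = 46110 - 1397/5 = 229153/5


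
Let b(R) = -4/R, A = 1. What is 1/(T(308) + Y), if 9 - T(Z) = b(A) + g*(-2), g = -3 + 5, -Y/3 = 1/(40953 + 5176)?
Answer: 46129/784190 ≈ 0.058824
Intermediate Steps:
Y = -3/46129 (Y = -3/(40953 + 5176) = -3/46129 ≈ -6.5035e-5)
g = 2
T(Z) = 17 (T(Z) = 9 - (-4/1 + 2*(-2)) = 9 - (-4*1 - 4) = 9 - (-4 - 4) = 9 - 1*(-8) = 9 + 8 = 17)
1/(T(308) + Y) = 1/(17 - 3/46129) = 1/(784190/46129) = 46129/784190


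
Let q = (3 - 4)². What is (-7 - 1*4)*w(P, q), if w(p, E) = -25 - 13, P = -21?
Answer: 418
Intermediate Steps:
q = 1 (q = (-1)² = 1)
w(p, E) = -38
(-7 - 1*4)*w(P, q) = (-7 - 1*4)*(-38) = (-7 - 4)*(-38) = -11*(-38) = 418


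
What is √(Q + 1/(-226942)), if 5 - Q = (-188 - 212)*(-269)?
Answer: I*√5541429925636522/226942 ≈ 328.02*I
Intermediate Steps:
Q = -107595 (Q = 5 - (-188 - 212)*(-269) = 5 - (-400)*(-269) = 5 - 1*107600 = 5 - 107600 = -107595)
√(Q + 1/(-226942)) = √(-107595 + 1/(-226942)) = √(-107595 - 1/226942) = √(-24417824491/226942) = I*√5541429925636522/226942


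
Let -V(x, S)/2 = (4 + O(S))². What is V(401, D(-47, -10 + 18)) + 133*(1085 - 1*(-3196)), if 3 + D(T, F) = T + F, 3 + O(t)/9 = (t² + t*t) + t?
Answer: -1965201029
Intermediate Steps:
O(t) = -27 + 9*t + 18*t² (O(t) = -27 + 9*((t² + t*t) + t) = -27 + 9*((t² + t²) + t) = -27 + 9*(2*t² + t) = -27 + 9*(t + 2*t²) = -27 + (9*t + 18*t²) = -27 + 9*t + 18*t²)
D(T, F) = -3 + F + T (D(T, F) = -3 + (T + F) = -3 + (F + T) = -3 + F + T)
V(x, S) = -2*(-23 + 9*S + 18*S²)² (V(x, S) = -2*(4 + (-27 + 9*S + 18*S²))² = -2*(-23 + 9*S + 18*S²)²)
V(401, D(-47, -10 + 18)) + 133*(1085 - 1*(-3196)) = -2*(-23 + 9*(-3 + (-10 + 18) - 47) + 18*(-3 + (-10 + 18) - 47)²)² + 133*(1085 - 1*(-3196)) = -2*(-23 + 9*(-3 + 8 - 47) + 18*(-3 + 8 - 47)²)² + 133*(1085 + 3196) = -2*(-23 + 9*(-42) + 18*(-42)²)² + 133*4281 = -2*(-23 - 378 + 18*1764)² + 569373 = -2*(-23 - 378 + 31752)² + 569373 = -2*31351² + 569373 = -2*982885201 + 569373 = -1965770402 + 569373 = -1965201029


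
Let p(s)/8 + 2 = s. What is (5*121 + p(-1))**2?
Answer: 337561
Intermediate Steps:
p(s) = -16 + 8*s
(5*121 + p(-1))**2 = (5*121 + (-16 + 8*(-1)))**2 = (605 + (-16 - 8))**2 = (605 - 24)**2 = 581**2 = 337561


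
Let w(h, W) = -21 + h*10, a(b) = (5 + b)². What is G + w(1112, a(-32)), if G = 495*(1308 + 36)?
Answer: 676379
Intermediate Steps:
w(h, W) = -21 + 10*h
G = 665280 (G = 495*1344 = 665280)
G + w(1112, a(-32)) = 665280 + (-21 + 10*1112) = 665280 + (-21 + 11120) = 665280 + 11099 = 676379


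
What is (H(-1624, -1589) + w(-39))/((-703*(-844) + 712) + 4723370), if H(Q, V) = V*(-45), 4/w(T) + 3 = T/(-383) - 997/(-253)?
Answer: 7223894201/537170479694 ≈ 0.013448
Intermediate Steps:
w(T) = 4/(238/253 - T/383) (w(T) = 4/(-3 + (T/(-383) - 997/(-253))) = 4/(-3 + (T*(-1/383) - 997*(-1/253))) = 4/(-3 + (-T/383 + 997/253)) = 4/(-3 + (997/253 - T/383)) = 4/(238/253 - T/383))
H(Q, V) = -45*V
(H(-1624, -1589) + w(-39))/((-703*(-844) + 712) + 4723370) = (-45*(-1589) - 387596/(-91154 + 253*(-39)))/((-703*(-844) + 712) + 4723370) = (71505 - 387596/(-91154 - 9867))/((593332 + 712) + 4723370) = (71505 - 387596/(-101021))/(594044 + 4723370) = (71505 - 387596*(-1/101021))/5317414 = (71505 + 387596/101021)*(1/5317414) = (7223894201/101021)*(1/5317414) = 7223894201/537170479694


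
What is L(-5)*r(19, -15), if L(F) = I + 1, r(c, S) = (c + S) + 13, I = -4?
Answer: -51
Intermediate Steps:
r(c, S) = 13 + S + c (r(c, S) = (S + c) + 13 = 13 + S + c)
L(F) = -3 (L(F) = -4 + 1 = -3)
L(-5)*r(19, -15) = -3*(13 - 15 + 19) = -3*17 = -51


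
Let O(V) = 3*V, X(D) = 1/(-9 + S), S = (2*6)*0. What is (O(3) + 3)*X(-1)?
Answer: -4/3 ≈ -1.3333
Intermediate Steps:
S = 0 (S = 12*0 = 0)
X(D) = -⅑ (X(D) = 1/(-9 + 0) = 1/(-9) = -⅑)
(O(3) + 3)*X(-1) = (3*3 + 3)*(-⅑) = (9 + 3)*(-⅑) = 12*(-⅑) = -4/3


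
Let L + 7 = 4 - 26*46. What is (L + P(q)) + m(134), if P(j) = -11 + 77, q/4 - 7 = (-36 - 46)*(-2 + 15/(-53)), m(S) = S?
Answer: -999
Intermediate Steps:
q = 41172/53 (q = 28 + 4*((-36 - 46)*(-2 + 15/(-53))) = 28 + 4*(-82*(-2 + 15*(-1/53))) = 28 + 4*(-82*(-2 - 15/53)) = 28 + 4*(-82*(-121/53)) = 28 + 4*(9922/53) = 28 + 39688/53 = 41172/53 ≈ 776.83)
P(j) = 66
L = -1199 (L = -7 + (4 - 26*46) = -7 + (4 - 1196) = -7 - 1192 = -1199)
(L + P(q)) + m(134) = (-1199 + 66) + 134 = -1133 + 134 = -999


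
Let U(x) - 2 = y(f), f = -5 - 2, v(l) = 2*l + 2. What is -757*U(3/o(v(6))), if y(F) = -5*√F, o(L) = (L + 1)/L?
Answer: -1514 + 3785*I*√7 ≈ -1514.0 + 10014.0*I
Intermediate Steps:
v(l) = 2 + 2*l
o(L) = (1 + L)/L
f = -7
U(x) = 2 - 5*I*√7
-757*U(3/o(v(6))) = -757*(2 - 5*I*√7) = -1514 + 3785*I*√7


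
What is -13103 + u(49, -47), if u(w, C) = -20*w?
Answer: -14083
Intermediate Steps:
-13103 + u(49, -47) = -13103 - 20*49 = -13103 - 980 = -14083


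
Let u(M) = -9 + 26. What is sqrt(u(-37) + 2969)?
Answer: sqrt(2986) ≈ 54.644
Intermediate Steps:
u(M) = 17
sqrt(u(-37) + 2969) = sqrt(17 + 2969) = sqrt(2986)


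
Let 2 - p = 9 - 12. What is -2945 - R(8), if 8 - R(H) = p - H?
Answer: -2956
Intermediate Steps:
p = 5 (p = 2 - (9 - 12) = 2 - 1*(-3) = 2 + 3 = 5)
R(H) = 3 + H (R(H) = 8 - (5 - H) = 8 + (-5 + H) = 3 + H)
-2945 - R(8) = -2945 - (3 + 8) = -2945 - 1*11 = -2945 - 11 = -2956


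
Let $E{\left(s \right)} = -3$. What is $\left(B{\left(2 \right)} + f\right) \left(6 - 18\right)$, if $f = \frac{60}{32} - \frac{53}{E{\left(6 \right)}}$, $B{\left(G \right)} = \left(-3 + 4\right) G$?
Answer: $- \frac{517}{2} \approx -258.5$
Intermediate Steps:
$B{\left(G \right)} = G$ ($B{\left(G \right)} = 1 G = G$)
$f = \frac{469}{24}$ ($f = \frac{60}{32} - \frac{53}{-3} = 60 \cdot \frac{1}{32} - - \frac{53}{3} = \frac{15}{8} + \frac{53}{3} = \frac{469}{24} \approx 19.542$)
$\left(B{\left(2 \right)} + f\right) \left(6 - 18\right) = \left(2 + \frac{469}{24}\right) \left(6 - 18\right) = \frac{517 \left(6 - 18\right)}{24} = \frac{517}{24} \left(-12\right) = - \frac{517}{2}$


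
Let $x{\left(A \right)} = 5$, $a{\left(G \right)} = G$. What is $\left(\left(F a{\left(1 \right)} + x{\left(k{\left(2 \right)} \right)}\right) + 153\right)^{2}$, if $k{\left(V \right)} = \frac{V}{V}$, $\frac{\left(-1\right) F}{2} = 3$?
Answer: $23104$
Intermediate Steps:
$F = -6$ ($F = \left(-2\right) 3 = -6$)
$k{\left(V \right)} = 1$
$\left(\left(F a{\left(1 \right)} + x{\left(k{\left(2 \right)} \right)}\right) + 153\right)^{2} = \left(\left(\left(-6\right) 1 + 5\right) + 153\right)^{2} = \left(\left(-6 + 5\right) + 153\right)^{2} = \left(-1 + 153\right)^{2} = 152^{2} = 23104$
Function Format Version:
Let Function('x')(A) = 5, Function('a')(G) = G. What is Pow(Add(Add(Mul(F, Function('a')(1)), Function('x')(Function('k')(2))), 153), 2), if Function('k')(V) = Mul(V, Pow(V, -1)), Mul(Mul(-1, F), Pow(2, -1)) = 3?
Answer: 23104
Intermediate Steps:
F = -6 (F = Mul(-2, 3) = -6)
Function('k')(V) = 1
Pow(Add(Add(Mul(F, Function('a')(1)), Function('x')(Function('k')(2))), 153), 2) = Pow(Add(Add(Mul(-6, 1), 5), 153), 2) = Pow(Add(Add(-6, 5), 153), 2) = Pow(Add(-1, 153), 2) = Pow(152, 2) = 23104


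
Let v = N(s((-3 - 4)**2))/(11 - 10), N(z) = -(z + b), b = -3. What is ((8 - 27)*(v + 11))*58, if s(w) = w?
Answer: 38570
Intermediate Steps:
N(z) = 3 - z (N(z) = -(z - 3) = -(-3 + z) = 3 - z)
v = -46 (v = (3 - (-3 - 4)**2)/(11 - 10) = (3 - 1*(-7)**2)/1 = (3 - 1*49)*1 = (3 - 49)*1 = -46*1 = -46)
((8 - 27)*(v + 11))*58 = ((8 - 27)*(-46 + 11))*58 = -19*(-35)*58 = 665*58 = 38570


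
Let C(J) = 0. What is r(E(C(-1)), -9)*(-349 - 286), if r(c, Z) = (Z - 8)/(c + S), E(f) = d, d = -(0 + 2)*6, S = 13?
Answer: 10795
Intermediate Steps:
d = -12 (d = -2*6 = -1*12 = -12)
E(f) = -12
r(c, Z) = (-8 + Z)/(13 + c) (r(c, Z) = (Z - 8)/(c + 13) = (-8 + Z)/(13 + c))
r(E(C(-1)), -9)*(-349 - 286) = ((-8 - 9)/(13 - 12))*(-349 - 286) = (-17/1)*(-635) = (1*(-17))*(-635) = -17*(-635) = 10795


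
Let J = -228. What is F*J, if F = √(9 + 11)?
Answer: -456*√5 ≈ -1019.6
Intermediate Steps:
F = 2*√5 (F = √20 = 2*√5 ≈ 4.4721)
F*J = (2*√5)*(-228) = -456*√5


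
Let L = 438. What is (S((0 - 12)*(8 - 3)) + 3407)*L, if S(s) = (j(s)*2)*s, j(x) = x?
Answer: 4645866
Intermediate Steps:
S(s) = 2*s² (S(s) = (s*2)*s = (2*s)*s = 2*s²)
(S((0 - 12)*(8 - 3)) + 3407)*L = (2*((0 - 12)*(8 - 3))² + 3407)*438 = (2*(-12*5)² + 3407)*438 = (2*(-60)² + 3407)*438 = (2*3600 + 3407)*438 = (7200 + 3407)*438 = 10607*438 = 4645866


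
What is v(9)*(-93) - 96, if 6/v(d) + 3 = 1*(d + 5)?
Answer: -1614/11 ≈ -146.73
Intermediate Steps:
v(d) = 6/(2 + d) (v(d) = 6/(-3 + 1*(d + 5)) = 6/(-3 + 1*(5 + d)) = 6/(-3 + (5 + d)) = 6/(2 + d))
v(9)*(-93) - 96 = (6/(2 + 9))*(-93) - 96 = (6/11)*(-93) - 96 = -558/11 - 96 = -1614/11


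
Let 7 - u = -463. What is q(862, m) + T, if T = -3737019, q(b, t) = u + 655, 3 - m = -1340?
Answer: -3735894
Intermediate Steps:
u = 470 (u = 7 - 1*(-463) = 7 + 463 = 470)
m = 1343 (m = 3 - 1*(-1340) = 3 + 1340 = 1343)
q(b, t) = 1125 (q(b, t) = 470 + 655 = 1125)
q(862, m) + T = 1125 - 3737019 = -3735894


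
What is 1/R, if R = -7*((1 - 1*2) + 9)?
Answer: -1/56 ≈ -0.017857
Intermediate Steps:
R = -56 (R = -7*((1 - 2) + 9) = -7*(-1 + 9) = -7*8 = -56)
1/R = 1/(-56) = -1/56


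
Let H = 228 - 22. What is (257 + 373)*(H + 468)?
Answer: 424620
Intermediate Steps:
H = 206
(257 + 373)*(H + 468) = (257 + 373)*(206 + 468) = 630*674 = 424620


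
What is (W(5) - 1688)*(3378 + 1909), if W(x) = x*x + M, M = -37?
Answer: -8987900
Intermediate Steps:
W(x) = -37 + x² (W(x) = x*x - 37 = x² - 37 = -37 + x²)
(W(5) - 1688)*(3378 + 1909) = ((-37 + 5²) - 1688)*(3378 + 1909) = ((-37 + 25) - 1688)*5287 = (-12 - 1688)*5287 = -1700*5287 = -8987900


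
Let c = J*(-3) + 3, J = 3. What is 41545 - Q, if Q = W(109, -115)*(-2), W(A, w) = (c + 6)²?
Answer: 41545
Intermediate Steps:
c = -6 (c = 3*(-3) + 3 = -9 + 3 = -6)
W(A, w) = 0 (W(A, w) = (-6 + 6)² = 0² = 0)
Q = 0 (Q = 0*(-2) = 0)
41545 - Q = 41545 - 1*0 = 41545 + 0 = 41545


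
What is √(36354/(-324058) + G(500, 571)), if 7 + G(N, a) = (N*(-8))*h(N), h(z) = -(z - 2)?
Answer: 2*√13074144947073245/162029 ≈ 1411.4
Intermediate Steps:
h(z) = 2 - z (h(z) = -(-2 + z) = 2 - z)
G(N, a) = -7 - 8*N*(2 - N) (G(N, a) = -7 + (N*(-8))*(2 - N) = -7 + (-8*N)*(2 - N) = -7 - 8*N*(2 - N))
√(36354/(-324058) + G(500, 571)) = √(36354/(-324058) + (-7 + 8*500*(-2 + 500))) = √(36354*(-1/324058) + (-7 + 8*500*498)) = √(-18177/162029 + (-7 + 1992000)) = √(-18177/162029 + 1991993) = √(322760615620/162029) = 2*√13074144947073245/162029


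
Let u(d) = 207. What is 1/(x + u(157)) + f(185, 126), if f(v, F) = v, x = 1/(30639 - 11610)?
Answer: 728734769/3939004 ≈ 185.00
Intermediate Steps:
x = 1/19029 ≈ 5.2551e-5
1/(x + u(157)) + f(185, 126) = 1/(1/19029 + 207) + 185 = 1/(3939004/19029) + 185 = 19029/3939004 + 185 = 728734769/3939004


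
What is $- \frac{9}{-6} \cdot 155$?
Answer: $\frac{465}{2} \approx 232.5$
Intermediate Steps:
$- \frac{9}{-6} \cdot 155 = \left(-9\right) \left(- \frac{1}{6}\right) 155 = \frac{3}{2} \cdot 155 = \frac{465}{2}$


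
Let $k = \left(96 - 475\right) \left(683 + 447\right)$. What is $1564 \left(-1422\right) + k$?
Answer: $-2652278$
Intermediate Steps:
$k = -428270$ ($k = \left(-379\right) 1130 = -428270$)
$1564 \left(-1422\right) + k = 1564 \left(-1422\right) - 428270 = -2224008 - 428270 = -2652278$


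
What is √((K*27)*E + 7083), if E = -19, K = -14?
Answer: 3*√1585 ≈ 119.44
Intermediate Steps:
√((K*27)*E + 7083) = √(-14*27*(-19) + 7083) = √(-378*(-19) + 7083) = √(7182 + 7083) = √14265 = 3*√1585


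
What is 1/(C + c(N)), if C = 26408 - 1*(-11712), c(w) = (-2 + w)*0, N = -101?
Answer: 1/38120 ≈ 2.6233e-5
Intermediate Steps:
c(w) = 0
C = 38120 (C = 26408 + 11712 = 38120)
1/(C + c(N)) = 1/(38120 + 0) = 1/38120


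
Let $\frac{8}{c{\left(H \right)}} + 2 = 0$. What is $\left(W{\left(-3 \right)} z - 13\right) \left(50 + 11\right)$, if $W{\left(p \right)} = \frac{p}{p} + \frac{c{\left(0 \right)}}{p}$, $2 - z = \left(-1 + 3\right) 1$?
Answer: $-793$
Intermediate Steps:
$c{\left(H \right)} = -4$ ($c{\left(H \right)} = \frac{8}{-2 + 0} = \frac{8}{-2} = 8 \left(- \frac{1}{2}\right) = -4$)
$z = 0$ ($z = 2 - \left(-1 + 3\right) 1 = 2 - 2 \cdot 1 = 2 - 2 = 0$)
$W{\left(p \right)} = 1 - \frac{4}{p}$ ($W{\left(p \right)} = \frac{p}{p} - \frac{4}{p} = 1 - \frac{4}{p}$)
$\left(W{\left(-3 \right)} z - 13\right) \left(50 + 11\right) = \left(\frac{-4 - 3}{-3} \cdot 0 - 13\right) \left(50 + 11\right) = \left(\left(- \frac{1}{3}\right) \left(-7\right) 0 - 13\right) 61 = \left(\frac{7}{3} \cdot 0 - 13\right) 61 = \left(0 - 13\right) 61 = \left(-13\right) 61 = -793$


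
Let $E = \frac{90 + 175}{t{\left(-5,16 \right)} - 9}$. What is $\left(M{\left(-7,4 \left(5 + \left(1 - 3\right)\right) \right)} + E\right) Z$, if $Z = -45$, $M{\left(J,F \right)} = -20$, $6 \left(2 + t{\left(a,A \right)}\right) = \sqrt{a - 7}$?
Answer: $\frac{721125}{364} + \frac{11925 i \sqrt{3}}{364} \approx 1981.1 + 56.744 i$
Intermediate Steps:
$t{\left(a,A \right)} = -2 + \frac{\sqrt{-7 + a}}{6}$ ($t{\left(a,A \right)} = -2 + \frac{\sqrt{a - 7}}{6} = -2 + \frac{\sqrt{-7 + a}}{6}$)
$E = \frac{265}{-11 + \frac{i \sqrt{3}}{3}}$ ($E = \frac{90 + 175}{\left(-2 + \frac{\sqrt{-7 - 5}}{6}\right) - 9} = \frac{265}{\left(-2 + \frac{\sqrt{-12}}{6}\right) - 9} = \frac{265}{\left(-2 + \frac{2 i \sqrt{3}}{6}\right) - 9} = \frac{265}{\left(-2 + \frac{i \sqrt{3}}{3}\right) - 9} = \frac{265}{-11 + \frac{i \sqrt{3}}{3}} \approx -24.025 - 1.261 i$)
$\left(M{\left(-7,4 \left(5 + \left(1 - 3\right)\right) \right)} + E\right) Z = \left(-20 - \left(\frac{8745}{364} + \frac{265 i \sqrt{3}}{364}\right)\right) \left(-45\right) = \left(- \frac{16025}{364} - \frac{265 i \sqrt{3}}{364}\right) \left(-45\right) = \frac{721125}{364} + \frac{11925 i \sqrt{3}}{364}$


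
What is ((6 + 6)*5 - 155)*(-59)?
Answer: 5605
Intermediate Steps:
((6 + 6)*5 - 155)*(-59) = (12*5 - 155)*(-59) = (60 - 155)*(-59) = -95*(-59) = 5605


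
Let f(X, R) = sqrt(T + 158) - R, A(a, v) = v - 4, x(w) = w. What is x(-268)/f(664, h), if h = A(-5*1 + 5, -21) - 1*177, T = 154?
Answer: -13534/10123 + 134*sqrt(78)/10123 ≈ -1.2200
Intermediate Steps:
A(a, v) = -4 + v
h = -202 (h = (-4 - 21) - 1*177 = -25 - 177 = -202)
f(X, R) = -R + 2*sqrt(78) (f(X, R) = sqrt(154 + 158) - R = sqrt(312) - R = 2*sqrt(78) - R = -R + 2*sqrt(78))
x(-268)/f(664, h) = -268/(-1*(-202) + 2*sqrt(78)) = -268/(202 + 2*sqrt(78))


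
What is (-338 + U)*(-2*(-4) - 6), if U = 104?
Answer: -468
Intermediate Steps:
(-338 + U)*(-2*(-4) - 6) = (-338 + 104)*(-2*(-4) - 6) = -234*(8 - 6) = -234*2 = -468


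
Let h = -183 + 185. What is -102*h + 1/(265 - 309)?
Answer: -8977/44 ≈ -204.02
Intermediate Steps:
h = 2
-102*h + 1/(265 - 309) = -102*2 + 1/(265 - 309) = -204 + 1/(-44) = -204 - 1/44 = -8977/44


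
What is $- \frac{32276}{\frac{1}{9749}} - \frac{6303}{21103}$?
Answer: $- \frac{6640243058875}{21103} \approx -3.1466 \cdot 10^{8}$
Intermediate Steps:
$- \frac{32276}{\frac{1}{9749}} - \frac{6303}{21103} = - 32276 \frac{1}{\frac{1}{9749}} - \frac{6303}{21103} = \left(-32276\right) 9749 - \frac{6303}{21103} = -314658724 - \frac{6303}{21103} = - \frac{6640243058875}{21103}$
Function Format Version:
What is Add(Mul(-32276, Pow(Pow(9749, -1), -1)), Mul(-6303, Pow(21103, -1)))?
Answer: Rational(-6640243058875, 21103) ≈ -3.1466e+8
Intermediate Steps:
Add(Mul(-32276, Pow(Pow(9749, -1), -1)), Mul(-6303, Pow(21103, -1))) = Add(Mul(-32276, Pow(Rational(1, 9749), -1)), Mul(-6303, Rational(1, 21103))) = Add(Mul(-32276, 9749), Rational(-6303, 21103)) = Add(-314658724, Rational(-6303, 21103)) = Rational(-6640243058875, 21103)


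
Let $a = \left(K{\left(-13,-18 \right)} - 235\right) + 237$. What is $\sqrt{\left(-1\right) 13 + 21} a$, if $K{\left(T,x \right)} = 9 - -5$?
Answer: $32 \sqrt{2} \approx 45.255$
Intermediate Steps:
$K{\left(T,x \right)} = 14$ ($K{\left(T,x \right)} = 9 + 5 = 14$)
$a = 16$ ($a = \left(14 - 235\right) + 237 = -221 + 237 = 16$)
$\sqrt{\left(-1\right) 13 + 21} a = \sqrt{\left(-1\right) 13 + 21} \cdot 16 = \sqrt{-13 + 21} \cdot 16 = \sqrt{8} \cdot 16 = 2 \sqrt{2} \cdot 16 = 32 \sqrt{2}$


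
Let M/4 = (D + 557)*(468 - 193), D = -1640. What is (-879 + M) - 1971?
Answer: -1194150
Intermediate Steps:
M = -1191300 (M = 4*((-1640 + 557)*(468 - 193)) = 4*(-1083*275) = 4*(-297825) = -1191300)
(-879 + M) - 1971 = (-879 - 1191300) - 1971 = -1192179 - 1971 = -1194150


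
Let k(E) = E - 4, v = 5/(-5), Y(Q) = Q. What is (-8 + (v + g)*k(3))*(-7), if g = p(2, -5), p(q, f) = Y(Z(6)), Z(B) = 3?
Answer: 70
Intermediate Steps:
v = -1 (v = 5*(-⅕) = -1)
p(q, f) = 3
k(E) = -4 + E
g = 3
(-8 + (v + g)*k(3))*(-7) = (-8 + (-1 + 3)*(-4 + 3))*(-7) = (-8 + 2*(-1))*(-7) = (-8 - 2)*(-7) = -10*(-7) = 70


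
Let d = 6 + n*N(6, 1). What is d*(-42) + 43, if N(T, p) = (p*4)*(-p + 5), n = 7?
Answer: -4913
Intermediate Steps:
N(T, p) = 4*p*(5 - p) (N(T, p) = (4*p)*(5 - p) = 4*p*(5 - p))
d = 118 (d = 6 + 7*(4*1*(5 - 1*1)) = 6 + 7*(4*1*(5 - 1)) = 6 + 7*(4*1*4) = 6 + 7*16 = 6 + 112 = 118)
d*(-42) + 43 = 118*(-42) + 43 = -4956 + 43 = -4913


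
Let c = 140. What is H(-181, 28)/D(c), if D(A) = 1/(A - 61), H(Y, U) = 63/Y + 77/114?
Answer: 533645/20634 ≈ 25.862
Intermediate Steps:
H(Y, U) = 77/114 + 63/Y (H(Y, U) = 63/Y + 77*(1/114) = 63/Y + 77/114 = 77/114 + 63/Y)
D(A) = 1/(-61 + A)
H(-181, 28)/D(c) = (77/114 + 63/(-181))/(1/(-61 + 140)) = (77/114 + 63*(-1/181))/(1/79) = (77/114 - 63/181)/(1/79) = (6755/20634)*79 = 533645/20634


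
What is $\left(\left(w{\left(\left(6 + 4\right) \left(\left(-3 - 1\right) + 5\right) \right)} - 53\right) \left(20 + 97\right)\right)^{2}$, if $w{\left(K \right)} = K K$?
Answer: $30239001$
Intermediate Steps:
$w{\left(K \right)} = K^{2}$
$\left(\left(w{\left(\left(6 + 4\right) \left(\left(-3 - 1\right) + 5\right) \right)} - 53\right) \left(20 + 97\right)\right)^{2} = \left(\left(\left(\left(6 + 4\right) \left(\left(-3 - 1\right) + 5\right)\right)^{2} - 53\right) \left(20 + 97\right)\right)^{2} = \left(\left(\left(10 \left(-4 + 5\right)\right)^{2} - 53\right) 117\right)^{2} = \left(\left(\left(10 \cdot 1\right)^{2} - 53\right) 117\right)^{2} = \left(\left(10^{2} - 53\right) 117\right)^{2} = \left(\left(100 - 53\right) 117\right)^{2} = \left(47 \cdot 117\right)^{2} = 5499^{2} = 30239001$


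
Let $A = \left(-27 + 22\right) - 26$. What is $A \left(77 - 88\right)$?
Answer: $341$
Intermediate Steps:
$A = -31$ ($A = -5 - 26 = -31$)
$A \left(77 - 88\right) = - 31 \left(77 - 88\right) = \left(-31\right) \left(-11\right) = 341$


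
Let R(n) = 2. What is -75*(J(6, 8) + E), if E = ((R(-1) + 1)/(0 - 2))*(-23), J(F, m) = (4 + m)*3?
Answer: -10575/2 ≈ -5287.5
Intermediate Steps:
J(F, m) = 12 + 3*m
E = 69/2 (E = ((2 + 1)/(0 - 2))*(-23) = (3/(-2))*(-23) = (3*(-1/2))*(-23) = -3/2*(-23) = 69/2 ≈ 34.500)
-75*(J(6, 8) + E) = -75*((12 + 3*8) + 69/2) = -75*((12 + 24) + 69/2) = -75*(36 + 69/2) = -75*141/2 = -10575/2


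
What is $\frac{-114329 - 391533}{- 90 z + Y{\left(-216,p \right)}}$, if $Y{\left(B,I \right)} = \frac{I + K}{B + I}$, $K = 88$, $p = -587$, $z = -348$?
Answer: $- \frac{406207186}{25150459} \approx -16.151$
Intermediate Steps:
$Y{\left(B,I \right)} = \frac{88 + I}{B + I}$ ($Y{\left(B,I \right)} = \frac{I + 88}{B + I} = \frac{88 + I}{B + I}$)
$\frac{-114329 - 391533}{- 90 z + Y{\left(-216,p \right)}} = \frac{-114329 - 391533}{\left(-90\right) \left(-348\right) + \frac{88 - 587}{-216 - 587}} = - \frac{505862}{31320 + \frac{1}{-803} \left(-499\right)} = - \frac{505862}{31320 - - \frac{499}{803}} = - \frac{505862}{31320 + \frac{499}{803}} = - \frac{505862}{\frac{25150459}{803}} = \left(-505862\right) \frac{803}{25150459} = - \frac{406207186}{25150459}$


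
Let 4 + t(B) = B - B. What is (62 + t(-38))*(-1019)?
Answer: -59102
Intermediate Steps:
t(B) = -4 (t(B) = -4 + (B - B) = -4 + 0 = -4)
(62 + t(-38))*(-1019) = (62 - 4)*(-1019) = 58*(-1019) = -59102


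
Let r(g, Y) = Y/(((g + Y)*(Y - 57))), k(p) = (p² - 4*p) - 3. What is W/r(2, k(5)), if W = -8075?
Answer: 888250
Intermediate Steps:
k(p) = -3 + p² - 4*p
r(g, Y) = Y/((-57 + Y)*(Y + g)) (r(g, Y) = Y/(((Y + g)*(-57 + Y))) = Y/(((-57 + Y)*(Y + g))) = Y*(1/((-57 + Y)*(Y + g))) = Y/((-57 + Y)*(Y + g)))
W/r(2, k(5)) = -8075*((-3 + 5² - 4*5)² - 57*(-3 + 5² - 4*5) - 57*2 + (-3 + 5² - 4*5)*2)/(-3 + 5² - 4*5) = -8075*((-3 + 25 - 20)² - 57*(-3 + 25 - 20) - 114 + (-3 + 25 - 20)*2)/(-3 + 25 - 20) = -8075/(2/(2² - 57*2 - 114 + 2*2)) = -8075/(2/(4 - 114 - 114 + 4)) = -8075/(2/(-220)) = -8075/(2*(-1/220)) = -8075/(-1/110) = -8075*(-110) = 888250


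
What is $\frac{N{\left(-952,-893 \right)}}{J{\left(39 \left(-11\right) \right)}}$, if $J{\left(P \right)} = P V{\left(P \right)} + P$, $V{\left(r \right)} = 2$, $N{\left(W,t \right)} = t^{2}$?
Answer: $- \frac{797449}{1287} \approx -619.62$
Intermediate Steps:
$J{\left(P \right)} = 3 P$ ($J{\left(P \right)} = P 2 + P = 2 P + P = 3 P$)
$\frac{N{\left(-952,-893 \right)}}{J{\left(39 \left(-11\right) \right)}} = \frac{\left(-893\right)^{2}}{3 \cdot 39 \left(-11\right)} = \frac{797449}{3 \left(-429\right)} = \frac{797449}{-1287} = 797449 \left(- \frac{1}{1287}\right) = - \frac{797449}{1287}$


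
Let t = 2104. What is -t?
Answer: -2104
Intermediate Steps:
-t = -1*2104 = -2104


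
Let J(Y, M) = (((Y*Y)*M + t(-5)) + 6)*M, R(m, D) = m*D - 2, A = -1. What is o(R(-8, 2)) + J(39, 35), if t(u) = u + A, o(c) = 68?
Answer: 1863293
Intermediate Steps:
R(m, D) = -2 + D*m (R(m, D) = D*m - 2 = -2 + D*m)
t(u) = -1 + u (t(u) = u - 1 = -1 + u)
J(Y, M) = M²*Y² (J(Y, M) = (((Y*Y)*M + (-1 - 5)) + 6)*M = ((Y²*M - 6) + 6)*M = ((M*Y² - 6) + 6)*M = ((-6 + M*Y²) + 6)*M = (M*Y²)*M = M²*Y²)
o(R(-8, 2)) + J(39, 35) = 68 + 35²*39² = 68 + 1225*1521 = 68 + 1863225 = 1863293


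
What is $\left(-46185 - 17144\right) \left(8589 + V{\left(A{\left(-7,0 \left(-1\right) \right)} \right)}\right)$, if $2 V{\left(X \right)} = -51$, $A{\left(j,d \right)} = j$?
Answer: $- \frac{1084635783}{2} \approx -5.4232 \cdot 10^{8}$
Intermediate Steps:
$V{\left(X \right)} = - \frac{51}{2}$ ($V{\left(X \right)} = \frac{1}{2} \left(-51\right) = - \frac{51}{2}$)
$\left(-46185 - 17144\right) \left(8589 + V{\left(A{\left(-7,0 \left(-1\right) \right)} \right)}\right) = \left(-46185 - 17144\right) \left(8589 - \frac{51}{2}\right) = \left(-63329\right) \frac{17127}{2} = - \frac{1084635783}{2}$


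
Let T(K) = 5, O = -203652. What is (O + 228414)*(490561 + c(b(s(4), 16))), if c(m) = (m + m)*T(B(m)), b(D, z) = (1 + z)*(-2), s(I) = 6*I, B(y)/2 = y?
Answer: 12138852402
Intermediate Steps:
B(y) = 2*y
b(D, z) = -2 - 2*z
c(m) = 10*m (c(m) = (m + m)*5 = (2*m)*5 = 10*m)
(O + 228414)*(490561 + c(b(s(4), 16))) = (-203652 + 228414)*(490561 + 10*(-2 - 2*16)) = 24762*(490561 + 10*(-2 - 32)) = 24762*(490561 + 10*(-34)) = 24762*(490561 - 340) = 24762*490221 = 12138852402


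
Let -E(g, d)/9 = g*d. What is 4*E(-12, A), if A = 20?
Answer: 8640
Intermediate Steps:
E(g, d) = -9*d*g (E(g, d) = -9*g*d = -9*d*g)
4*E(-12, A) = 4*(-9*20*(-12)) = 4*2160 = 8640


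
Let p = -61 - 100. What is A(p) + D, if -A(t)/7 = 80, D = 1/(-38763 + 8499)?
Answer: -16947841/30264 ≈ -560.00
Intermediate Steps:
D = -1/30264 (D = 1/(-30264) = -1/30264 ≈ -3.3043e-5)
p = -161
A(t) = -560 (A(t) = -7*80 = -560)
A(p) + D = -560 - 1/30264 = -16947841/30264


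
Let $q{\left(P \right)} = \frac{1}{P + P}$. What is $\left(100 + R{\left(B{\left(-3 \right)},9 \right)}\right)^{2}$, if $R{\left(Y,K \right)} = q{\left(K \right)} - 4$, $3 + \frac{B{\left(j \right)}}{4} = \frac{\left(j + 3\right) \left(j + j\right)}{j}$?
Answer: $\frac{2989441}{324} \approx 9226.7$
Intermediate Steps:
$q{\left(P \right)} = \frac{1}{2 P}$
$B{\left(j \right)} = 12 + 8 j$ ($B{\left(j \right)} = -12 + 4 \frac{\left(j + 3\right) \left(j + j\right)}{j} = -12 + 4 \frac{\left(3 + j\right) 2 j}{j} = -12 + 4 \frac{2 j \left(3 + j\right)}{j} = -12 + 4 \left(6 + 2 j\right) = -12 + \left(24 + 8 j\right) = 12 + 8 j$)
$R{\left(Y,K \right)} = -4 + \frac{1}{2 K}$ ($R{\left(Y,K \right)} = \frac{1}{2 K} - 4 = -4 + \frac{1}{2 K}$)
$\left(100 + R{\left(B{\left(-3 \right)},9 \right)}\right)^{2} = \left(100 - \left(4 - \frac{1}{2 \cdot 9}\right)\right)^{2} = \left(100 + \left(-4 + \frac{1}{2} \cdot \frac{1}{9}\right)\right)^{2} = \left(100 + \left(-4 + \frac{1}{18}\right)\right)^{2} = \left(100 - \frac{71}{18}\right)^{2} = \left(\frac{1729}{18}\right)^{2} = \frac{2989441}{324}$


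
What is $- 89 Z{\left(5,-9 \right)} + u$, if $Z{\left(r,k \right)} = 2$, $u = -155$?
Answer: $-333$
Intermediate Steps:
$- 89 Z{\left(5,-9 \right)} + u = \left(-89\right) 2 - 155 = -178 - 155 = -333$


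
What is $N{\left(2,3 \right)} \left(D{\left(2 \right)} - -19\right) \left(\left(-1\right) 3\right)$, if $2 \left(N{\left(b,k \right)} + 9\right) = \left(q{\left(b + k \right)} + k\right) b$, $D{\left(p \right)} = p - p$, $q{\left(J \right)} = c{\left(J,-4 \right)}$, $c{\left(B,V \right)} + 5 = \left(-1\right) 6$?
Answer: $969$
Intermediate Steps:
$c{\left(B,V \right)} = -11$ ($c{\left(B,V \right)} = -5 - 6 = -11$)
$q{\left(J \right)} = -11$
$D{\left(p \right)} = 0$
$N{\left(b,k \right)} = -9 + \frac{b \left(-11 + k\right)}{2}$ ($N{\left(b,k \right)} = -9 + \frac{\left(-11 + k\right) b}{2} = -9 + \frac{b \left(-11 + k\right)}{2}$)
$N{\left(2,3 \right)} \left(D{\left(2 \right)} - -19\right) \left(\left(-1\right) 3\right) = \left(-9 - 11 + \frac{1}{2} \cdot 2 \cdot 3\right) \left(0 - -19\right) \left(\left(-1\right) 3\right) = \left(-9 - 11 + 3\right) \left(0 + 19\right) \left(-3\right) = \left(-17\right) 19 \left(-3\right) = \left(-323\right) \left(-3\right) = 969$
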